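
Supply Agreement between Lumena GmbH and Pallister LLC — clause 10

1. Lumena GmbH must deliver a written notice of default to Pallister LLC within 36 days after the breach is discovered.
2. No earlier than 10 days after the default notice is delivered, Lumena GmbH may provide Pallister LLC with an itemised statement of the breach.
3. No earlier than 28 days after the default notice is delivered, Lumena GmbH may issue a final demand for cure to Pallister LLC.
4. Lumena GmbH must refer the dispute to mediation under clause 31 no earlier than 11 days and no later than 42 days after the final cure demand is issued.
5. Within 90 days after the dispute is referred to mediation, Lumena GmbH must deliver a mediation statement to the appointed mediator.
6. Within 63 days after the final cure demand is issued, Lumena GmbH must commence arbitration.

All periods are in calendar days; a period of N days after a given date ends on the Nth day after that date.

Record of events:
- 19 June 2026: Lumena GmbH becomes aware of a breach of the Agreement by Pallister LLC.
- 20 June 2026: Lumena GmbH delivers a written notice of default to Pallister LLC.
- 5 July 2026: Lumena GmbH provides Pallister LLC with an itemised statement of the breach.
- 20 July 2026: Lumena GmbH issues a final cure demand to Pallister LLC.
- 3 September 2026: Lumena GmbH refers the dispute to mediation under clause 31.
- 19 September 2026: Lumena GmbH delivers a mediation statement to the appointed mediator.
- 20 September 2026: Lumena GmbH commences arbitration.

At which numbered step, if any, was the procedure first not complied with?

Step 4

(1) due by 19 June 2026 + 36 days = 25 July 2026; 20 June 2026 is within that limit.
(2) permitted from 20 June 2026 + 10 days = 30 June 2026 onward; done 5 July 2026, after the minimum wait.
(3) permitted from 20 June 2026 + 28 days = 18 July 2026 onward; 20 July 2026 is on or after that date.
(4) the permitted window runs from 20 July 2026 + 11 = 31 July 2026 to 20 July 2026 + 42 = 31 August 2026; done 3 September 2026 — 3 days after the window closed.
That is the first point of non-compliance.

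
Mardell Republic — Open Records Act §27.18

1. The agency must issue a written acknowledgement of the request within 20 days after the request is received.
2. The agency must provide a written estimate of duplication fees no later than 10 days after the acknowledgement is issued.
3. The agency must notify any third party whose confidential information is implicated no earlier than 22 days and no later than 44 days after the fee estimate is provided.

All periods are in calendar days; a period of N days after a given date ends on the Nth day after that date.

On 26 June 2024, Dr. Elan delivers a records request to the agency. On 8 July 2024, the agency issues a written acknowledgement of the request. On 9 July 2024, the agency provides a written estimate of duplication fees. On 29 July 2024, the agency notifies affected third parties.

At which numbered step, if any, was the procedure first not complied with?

Step 3

Step 1: 20 days after 26 June 2024 (when the request is received) is 16 July 2024; done 8 July 2024 — timely.
Step 2: 10 days after 8 July 2024 (when the acknowledgement is issued) is 18 July 2024; 9 July 2024 is within that limit.
Step 3: the window is 22–44 days after 9 July 2024 (when the fee estimate is provided), so 31 July 2024 through 22 August 2024; done 29 July 2024 — 2 days before the window opened.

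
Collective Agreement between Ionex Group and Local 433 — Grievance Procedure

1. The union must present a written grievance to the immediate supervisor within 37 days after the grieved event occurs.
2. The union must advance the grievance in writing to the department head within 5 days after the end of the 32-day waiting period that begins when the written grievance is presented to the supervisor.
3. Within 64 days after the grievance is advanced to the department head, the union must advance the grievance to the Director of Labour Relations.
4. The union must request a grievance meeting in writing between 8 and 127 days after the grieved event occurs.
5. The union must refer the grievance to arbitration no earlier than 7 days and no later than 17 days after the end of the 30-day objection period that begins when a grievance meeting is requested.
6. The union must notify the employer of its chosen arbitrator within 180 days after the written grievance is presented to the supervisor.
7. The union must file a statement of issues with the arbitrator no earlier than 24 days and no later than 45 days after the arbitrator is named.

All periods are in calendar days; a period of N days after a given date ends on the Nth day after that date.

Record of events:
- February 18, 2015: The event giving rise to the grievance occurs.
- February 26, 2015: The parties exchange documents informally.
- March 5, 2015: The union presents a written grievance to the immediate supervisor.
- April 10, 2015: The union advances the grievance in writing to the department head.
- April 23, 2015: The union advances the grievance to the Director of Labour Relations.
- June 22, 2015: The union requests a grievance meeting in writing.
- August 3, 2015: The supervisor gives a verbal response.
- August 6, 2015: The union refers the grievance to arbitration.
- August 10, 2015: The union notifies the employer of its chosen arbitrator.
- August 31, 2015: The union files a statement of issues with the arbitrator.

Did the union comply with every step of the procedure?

No

Step 1: 37 days after February 18, 2015 (when the grieved event occurs) is March 27, 2015; completed March 5, 2015, before the deadline.
Step 2: 5 days after April 6, 2015 (end of the 32-day waiting period, which began when the written grievance is presented to the supervisor on March 5, 2015) is April 11, 2015; done April 10, 2015 — timely.
Step 3: 64 days after April 10, 2015 (when the grievance is advanced to the department head) is June 13, 2015; completed April 23, 2015, before the deadline.
Step 4: the window is 8–127 days after February 18, 2015 (when the grieved event occurs), so February 26, 2015 through June 25, 2015; done June 22, 2015, which is between those dates.
Step 5: the window is 7–17 days after July 22, 2015 (end of the 30-day objection period, which began when a grievance meeting is requested on June 22, 2015), so July 29, 2015 through August 8, 2015; done August 6, 2015, which is between those dates.
Step 6: 180 days after March 5, 2015 (when the written grievance is presented to the supervisor) is September 1, 2015; done August 10, 2015 — timely.
Step 7: the window is 24–45 days after August 10, 2015 (when the arbitrator is named), so September 3, 2015 through September 24, 2015; August 31, 2015 is 3 days too early.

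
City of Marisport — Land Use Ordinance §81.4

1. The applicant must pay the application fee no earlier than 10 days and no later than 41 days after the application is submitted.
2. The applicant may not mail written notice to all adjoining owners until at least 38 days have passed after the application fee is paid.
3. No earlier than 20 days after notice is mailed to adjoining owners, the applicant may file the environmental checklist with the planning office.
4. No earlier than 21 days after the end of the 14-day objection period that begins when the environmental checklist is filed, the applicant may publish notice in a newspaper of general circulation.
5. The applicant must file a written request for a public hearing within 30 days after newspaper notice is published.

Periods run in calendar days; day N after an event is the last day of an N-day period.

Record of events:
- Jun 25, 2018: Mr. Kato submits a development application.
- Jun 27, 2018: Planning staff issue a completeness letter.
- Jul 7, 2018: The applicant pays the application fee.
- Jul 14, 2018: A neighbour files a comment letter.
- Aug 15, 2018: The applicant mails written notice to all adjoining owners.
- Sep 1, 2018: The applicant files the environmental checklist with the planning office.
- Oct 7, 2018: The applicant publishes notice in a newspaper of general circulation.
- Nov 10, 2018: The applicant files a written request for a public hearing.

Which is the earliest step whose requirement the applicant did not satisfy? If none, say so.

Step 3

(1) the permitted window runs from Jun 25, 2018 + 10 = Jul 5, 2018 to Jun 25, 2018 + 41 = Aug 5, 2018; Jul 7, 2018 falls inside that range.
(2) permitted from Jul 7, 2018 + 38 days = Aug 14, 2018 onward; Aug 15, 2018 is on or after that date.
(3) permitted from Aug 15, 2018 + 20 days = Sep 4, 2018 onward; Sep 1, 2018 is 3 days before the earliest permitted date.
The procedure was therefore not followed at step 3.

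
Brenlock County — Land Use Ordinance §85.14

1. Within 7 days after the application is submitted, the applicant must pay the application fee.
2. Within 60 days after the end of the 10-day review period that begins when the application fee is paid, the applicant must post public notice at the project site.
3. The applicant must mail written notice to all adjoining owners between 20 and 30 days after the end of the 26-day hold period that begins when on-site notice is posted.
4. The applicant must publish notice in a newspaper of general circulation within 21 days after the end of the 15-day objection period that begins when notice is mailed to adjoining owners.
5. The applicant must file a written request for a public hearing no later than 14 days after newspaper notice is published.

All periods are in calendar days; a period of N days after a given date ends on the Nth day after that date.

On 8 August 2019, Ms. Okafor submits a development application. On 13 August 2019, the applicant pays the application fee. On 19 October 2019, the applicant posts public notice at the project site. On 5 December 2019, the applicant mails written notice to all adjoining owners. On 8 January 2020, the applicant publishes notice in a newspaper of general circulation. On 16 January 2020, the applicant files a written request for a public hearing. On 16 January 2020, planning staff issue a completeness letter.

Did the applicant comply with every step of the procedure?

Yes

Step 1: 7 days after 8 August 2019 (when the application is submitted) is 15 August 2019; done 13 August 2019 — timely.
Step 2: 60 days after 23 August 2019 (end of the 10-day review period, which began when the application fee is paid on 13 August 2019) is 22 October 2019; completed 19 October 2019, before the deadline.
Step 3: the window is 20–30 days after 14 November 2019 (end of the 26-day hold period, which began when on-site notice is posted on 19 October 2019), so 4 December 2019 through 14 December 2019; 5 December 2019 falls inside that range.
Step 4: 21 days after 20 December 2019 (end of the 15-day objection period, which began when notice is mailed to adjoining owners on 5 December 2019) is 10 January 2020; 8 January 2020 is within that limit.
Step 5: 14 days after 8 January 2020 (when newspaper notice is published) is 22 January 2020; completed 16 January 2020, before the deadline.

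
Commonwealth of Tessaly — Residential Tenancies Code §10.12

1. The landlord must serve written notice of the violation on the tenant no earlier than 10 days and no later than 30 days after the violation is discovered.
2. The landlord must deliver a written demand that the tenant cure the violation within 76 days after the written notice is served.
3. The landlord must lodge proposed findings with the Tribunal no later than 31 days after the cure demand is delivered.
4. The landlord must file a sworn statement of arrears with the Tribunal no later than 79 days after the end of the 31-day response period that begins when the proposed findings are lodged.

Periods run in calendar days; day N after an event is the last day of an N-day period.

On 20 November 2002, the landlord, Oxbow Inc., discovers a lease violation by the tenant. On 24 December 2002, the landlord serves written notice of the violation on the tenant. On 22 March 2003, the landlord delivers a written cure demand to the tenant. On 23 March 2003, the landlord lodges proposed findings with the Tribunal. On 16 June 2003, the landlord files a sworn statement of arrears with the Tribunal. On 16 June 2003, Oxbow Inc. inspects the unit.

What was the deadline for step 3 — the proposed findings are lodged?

22 April 2003

Step 3 runs from 22 March 2003, when the cure demand is delivered. 31 days after 22 March 2003 is 22 April 2003.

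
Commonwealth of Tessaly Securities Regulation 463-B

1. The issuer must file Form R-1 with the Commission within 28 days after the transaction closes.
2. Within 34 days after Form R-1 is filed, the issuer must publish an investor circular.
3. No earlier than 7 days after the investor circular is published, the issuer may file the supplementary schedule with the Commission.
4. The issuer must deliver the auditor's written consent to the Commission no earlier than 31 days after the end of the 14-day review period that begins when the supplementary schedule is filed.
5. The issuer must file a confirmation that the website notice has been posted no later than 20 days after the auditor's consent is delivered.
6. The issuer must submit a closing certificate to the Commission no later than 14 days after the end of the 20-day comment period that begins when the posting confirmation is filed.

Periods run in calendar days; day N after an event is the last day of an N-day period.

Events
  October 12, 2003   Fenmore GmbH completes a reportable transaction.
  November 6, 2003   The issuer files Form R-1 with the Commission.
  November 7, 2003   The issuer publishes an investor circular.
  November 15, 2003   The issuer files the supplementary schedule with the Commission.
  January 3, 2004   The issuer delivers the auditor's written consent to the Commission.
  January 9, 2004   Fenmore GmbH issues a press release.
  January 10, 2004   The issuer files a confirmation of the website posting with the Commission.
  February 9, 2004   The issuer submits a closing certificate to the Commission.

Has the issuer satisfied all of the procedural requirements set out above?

Step 1: 28 days after October 12, 2003 (when the transaction closes) is November 9, 2003; November 6, 2003 is within that limit.
Step 2: 34 days after November 6, 2003 (when Form R-1 is filed) is December 10, 2003; done November 7, 2003 — timely.
Step 3: the earliest permitted date is 7 days after November 7, 2003 (when the investor circular is published), i.e. November 14, 2003; done November 15, 2003, after the minimum wait.
Step 4: the earliest permitted date is 31 days after November 29, 2003 (end of the 14-day review period, which began when the supplementary schedule is filed on November 15, 2003), i.e. December 30, 2003; January 3, 2004 is on or after that date.
Step 5: 20 days after January 3, 2004 (when the auditor's consent is delivered) is January 23, 2004; completed January 10, 2004, before the deadline.
Step 6: 14 days after January 30, 2004 (end of the 20-day comment period, which began when the posting confirmation is filed on January 10, 2004) is February 13, 2004; done February 9, 2004 — timely.

Yes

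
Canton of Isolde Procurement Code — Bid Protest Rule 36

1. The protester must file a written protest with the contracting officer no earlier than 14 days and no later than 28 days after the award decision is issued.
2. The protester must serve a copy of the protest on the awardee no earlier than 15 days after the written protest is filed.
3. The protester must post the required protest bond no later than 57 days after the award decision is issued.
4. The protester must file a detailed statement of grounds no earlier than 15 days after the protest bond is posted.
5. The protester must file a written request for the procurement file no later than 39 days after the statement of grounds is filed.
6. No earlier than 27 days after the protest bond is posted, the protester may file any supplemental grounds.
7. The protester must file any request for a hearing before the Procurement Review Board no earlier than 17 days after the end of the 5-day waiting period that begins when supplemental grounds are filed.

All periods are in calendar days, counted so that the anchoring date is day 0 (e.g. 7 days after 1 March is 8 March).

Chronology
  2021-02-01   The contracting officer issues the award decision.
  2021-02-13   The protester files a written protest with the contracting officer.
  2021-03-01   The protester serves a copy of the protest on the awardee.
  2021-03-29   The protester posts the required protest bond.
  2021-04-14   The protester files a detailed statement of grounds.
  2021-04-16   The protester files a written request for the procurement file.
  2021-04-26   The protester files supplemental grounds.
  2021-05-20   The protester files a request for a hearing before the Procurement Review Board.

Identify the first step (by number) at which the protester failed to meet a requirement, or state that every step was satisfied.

Step 1

Step 1: the window is 14–28 days after 2021-02-01 (when the award decision is issued), so 2021-02-15 through 2021-03-01; done 2021-02-13 — 2 days before the window opened.
The analysis stops there.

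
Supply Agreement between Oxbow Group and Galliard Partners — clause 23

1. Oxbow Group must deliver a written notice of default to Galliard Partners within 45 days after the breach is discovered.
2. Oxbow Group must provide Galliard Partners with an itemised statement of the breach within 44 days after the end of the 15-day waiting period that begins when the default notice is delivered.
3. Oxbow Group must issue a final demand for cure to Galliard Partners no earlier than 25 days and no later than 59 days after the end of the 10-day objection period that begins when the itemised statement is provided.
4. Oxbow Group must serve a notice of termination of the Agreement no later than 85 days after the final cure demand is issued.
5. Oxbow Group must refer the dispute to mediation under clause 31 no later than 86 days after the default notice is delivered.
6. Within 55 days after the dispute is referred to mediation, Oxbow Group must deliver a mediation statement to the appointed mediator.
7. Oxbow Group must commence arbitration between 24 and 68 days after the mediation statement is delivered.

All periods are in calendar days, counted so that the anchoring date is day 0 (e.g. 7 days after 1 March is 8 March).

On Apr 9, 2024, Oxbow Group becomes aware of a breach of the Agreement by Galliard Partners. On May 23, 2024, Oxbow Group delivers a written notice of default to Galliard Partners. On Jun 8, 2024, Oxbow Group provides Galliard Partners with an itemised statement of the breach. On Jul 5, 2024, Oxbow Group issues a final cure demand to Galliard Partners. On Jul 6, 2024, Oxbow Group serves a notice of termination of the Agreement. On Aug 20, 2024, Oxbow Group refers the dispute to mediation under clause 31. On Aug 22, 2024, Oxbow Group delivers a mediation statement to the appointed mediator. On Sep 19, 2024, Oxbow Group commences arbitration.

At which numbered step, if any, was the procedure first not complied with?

Step 3

(1) due by Apr 9, 2024 + 45 days = May 24, 2024; completed May 23, 2024, before the deadline.
(2) due by Jun 7, 2024 + 44 days = Jul 21, 2024; Jun 8, 2024 is within that limit.
(3) the permitted window runs from Jun 18, 2024 + 25 = Jul 13, 2024 to Jun 18, 2024 + 59 = Aug 16, 2024; Jul 5, 2024 is 8 days too early.
The analysis stops there.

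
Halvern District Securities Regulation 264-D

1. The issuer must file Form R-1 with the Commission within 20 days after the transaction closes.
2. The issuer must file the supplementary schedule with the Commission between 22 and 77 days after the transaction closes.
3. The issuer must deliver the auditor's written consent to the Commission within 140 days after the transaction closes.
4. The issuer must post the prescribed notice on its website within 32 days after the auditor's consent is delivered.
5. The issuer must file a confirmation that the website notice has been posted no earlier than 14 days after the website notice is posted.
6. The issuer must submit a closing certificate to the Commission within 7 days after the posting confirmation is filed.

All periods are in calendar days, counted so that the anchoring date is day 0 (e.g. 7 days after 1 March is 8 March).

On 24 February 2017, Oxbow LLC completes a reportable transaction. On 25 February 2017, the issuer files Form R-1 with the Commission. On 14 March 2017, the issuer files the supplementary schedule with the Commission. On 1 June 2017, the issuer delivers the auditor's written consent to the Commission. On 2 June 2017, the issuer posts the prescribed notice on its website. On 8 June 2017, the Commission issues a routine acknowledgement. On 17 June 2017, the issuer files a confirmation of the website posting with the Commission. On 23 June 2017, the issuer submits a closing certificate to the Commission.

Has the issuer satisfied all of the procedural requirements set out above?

(1) due by 24 February 2017 + 20 days = 16 March 2017; 25 February 2017 is within that limit.
(2) the permitted window runs from 24 February 2017 + 22 = 18 March 2017 to 24 February 2017 + 77 = 12 May 2017; done 14 March 2017 — 4 days before the window opened.

No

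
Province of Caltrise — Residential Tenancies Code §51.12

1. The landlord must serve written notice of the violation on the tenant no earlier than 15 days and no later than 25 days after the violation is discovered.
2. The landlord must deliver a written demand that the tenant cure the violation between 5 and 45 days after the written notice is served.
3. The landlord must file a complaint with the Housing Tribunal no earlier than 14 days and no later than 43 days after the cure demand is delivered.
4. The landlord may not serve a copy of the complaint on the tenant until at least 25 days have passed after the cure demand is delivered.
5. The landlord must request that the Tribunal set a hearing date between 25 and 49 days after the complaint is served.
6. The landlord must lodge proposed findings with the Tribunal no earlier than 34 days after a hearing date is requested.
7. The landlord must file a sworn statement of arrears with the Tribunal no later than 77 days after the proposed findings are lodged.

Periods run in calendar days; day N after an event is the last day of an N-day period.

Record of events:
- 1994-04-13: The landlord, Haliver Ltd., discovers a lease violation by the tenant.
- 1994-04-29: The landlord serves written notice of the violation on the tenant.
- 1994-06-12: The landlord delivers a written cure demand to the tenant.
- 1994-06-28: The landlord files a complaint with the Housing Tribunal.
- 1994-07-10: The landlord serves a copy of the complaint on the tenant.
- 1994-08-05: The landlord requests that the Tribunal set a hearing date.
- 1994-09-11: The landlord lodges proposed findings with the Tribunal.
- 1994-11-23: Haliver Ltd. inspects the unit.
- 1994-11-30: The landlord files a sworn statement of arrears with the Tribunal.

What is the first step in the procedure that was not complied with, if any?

Step 7

(1) the permitted window runs from 1994-04-13 + 15 = 1994-04-28 to 1994-04-13 + 25 = 1994-05-08; done 1994-04-29, which is between those dates.
(2) the permitted window runs from 1994-04-29 + 5 = 1994-05-04 to 1994-04-29 + 45 = 1994-06-13; 1994-06-12 falls inside that range.
(3) the permitted window runs from 1994-06-12 + 14 = 1994-06-26 to 1994-06-12 + 43 = 1994-07-25; done 1994-06-28 — within the window.
(4) permitted from 1994-06-12 + 25 days = 1994-07-07 onward; 1994-07-10 is on or after that date.
(5) the permitted window runs from 1994-07-10 + 25 = 1994-08-04 to 1994-07-10 + 49 = 1994-08-28; done 1994-08-05 — within the window.
(6) permitted from 1994-08-05 + 34 days = 1994-09-08 onward; done 1994-09-11, after the minimum wait.
(7) due by 1994-09-11 + 77 days = 1994-11-27; not done until 1994-11-30, 3 days after the deadline.
That is the first point of non-compliance.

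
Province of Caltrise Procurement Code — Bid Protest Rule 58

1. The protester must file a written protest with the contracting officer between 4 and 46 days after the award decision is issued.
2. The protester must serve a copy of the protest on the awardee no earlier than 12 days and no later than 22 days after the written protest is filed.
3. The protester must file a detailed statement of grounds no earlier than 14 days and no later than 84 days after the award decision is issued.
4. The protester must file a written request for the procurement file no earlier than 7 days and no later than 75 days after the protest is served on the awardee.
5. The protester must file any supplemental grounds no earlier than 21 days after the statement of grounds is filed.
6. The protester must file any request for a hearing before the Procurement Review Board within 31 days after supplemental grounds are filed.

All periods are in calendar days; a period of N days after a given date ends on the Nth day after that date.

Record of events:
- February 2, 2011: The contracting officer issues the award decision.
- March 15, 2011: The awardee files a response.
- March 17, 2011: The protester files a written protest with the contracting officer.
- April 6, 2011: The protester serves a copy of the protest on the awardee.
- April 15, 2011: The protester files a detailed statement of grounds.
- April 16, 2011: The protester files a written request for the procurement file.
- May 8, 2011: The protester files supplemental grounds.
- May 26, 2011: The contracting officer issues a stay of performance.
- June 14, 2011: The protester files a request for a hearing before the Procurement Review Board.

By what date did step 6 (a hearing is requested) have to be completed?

June 8, 2011

Step 6 runs from May 8, 2011, when supplemental grounds are filed. 31 days after May 8, 2011 is June 8, 2011.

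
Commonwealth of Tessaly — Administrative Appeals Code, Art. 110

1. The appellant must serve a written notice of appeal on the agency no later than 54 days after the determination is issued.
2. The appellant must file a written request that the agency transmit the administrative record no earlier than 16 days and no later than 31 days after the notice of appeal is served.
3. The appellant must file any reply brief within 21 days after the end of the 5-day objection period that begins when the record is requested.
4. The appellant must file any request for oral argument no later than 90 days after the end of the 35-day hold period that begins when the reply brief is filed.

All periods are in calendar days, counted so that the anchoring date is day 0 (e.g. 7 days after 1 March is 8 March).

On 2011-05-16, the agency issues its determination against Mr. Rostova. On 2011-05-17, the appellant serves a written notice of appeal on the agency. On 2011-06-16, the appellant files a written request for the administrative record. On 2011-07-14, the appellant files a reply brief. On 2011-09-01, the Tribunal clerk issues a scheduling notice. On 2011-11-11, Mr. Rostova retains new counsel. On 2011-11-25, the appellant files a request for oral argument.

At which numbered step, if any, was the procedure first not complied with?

(1) due by 2011-05-16 + 54 days = 2011-07-09; done 2011-05-17 — timely.
(2) the permitted window runs from 2011-05-17 + 16 = 2011-06-02 to 2011-05-17 + 31 = 2011-06-17; done 2011-06-16, which is between those dates.
(3) due by 2011-06-21 + 21 days = 2011-07-12; 2011-07-14 misses that deadline by 2 days.

Step 3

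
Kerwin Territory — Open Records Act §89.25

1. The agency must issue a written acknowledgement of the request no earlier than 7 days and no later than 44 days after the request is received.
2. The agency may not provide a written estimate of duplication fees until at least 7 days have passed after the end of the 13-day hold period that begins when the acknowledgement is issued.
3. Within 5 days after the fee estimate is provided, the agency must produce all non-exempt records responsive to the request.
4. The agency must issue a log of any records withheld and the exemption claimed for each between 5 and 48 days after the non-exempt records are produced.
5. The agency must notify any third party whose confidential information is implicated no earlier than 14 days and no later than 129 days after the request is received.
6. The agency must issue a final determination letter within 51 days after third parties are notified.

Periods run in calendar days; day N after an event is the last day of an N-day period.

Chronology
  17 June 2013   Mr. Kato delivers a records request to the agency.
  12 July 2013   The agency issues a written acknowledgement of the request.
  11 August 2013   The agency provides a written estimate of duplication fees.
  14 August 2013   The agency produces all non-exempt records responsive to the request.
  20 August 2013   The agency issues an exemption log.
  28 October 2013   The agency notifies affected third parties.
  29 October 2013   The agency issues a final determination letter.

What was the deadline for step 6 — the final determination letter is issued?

18 December 2013

Step 6 runs from 28 October 2013, when third parties are notified. 51 days after 28 October 2013 is 18 December 2013.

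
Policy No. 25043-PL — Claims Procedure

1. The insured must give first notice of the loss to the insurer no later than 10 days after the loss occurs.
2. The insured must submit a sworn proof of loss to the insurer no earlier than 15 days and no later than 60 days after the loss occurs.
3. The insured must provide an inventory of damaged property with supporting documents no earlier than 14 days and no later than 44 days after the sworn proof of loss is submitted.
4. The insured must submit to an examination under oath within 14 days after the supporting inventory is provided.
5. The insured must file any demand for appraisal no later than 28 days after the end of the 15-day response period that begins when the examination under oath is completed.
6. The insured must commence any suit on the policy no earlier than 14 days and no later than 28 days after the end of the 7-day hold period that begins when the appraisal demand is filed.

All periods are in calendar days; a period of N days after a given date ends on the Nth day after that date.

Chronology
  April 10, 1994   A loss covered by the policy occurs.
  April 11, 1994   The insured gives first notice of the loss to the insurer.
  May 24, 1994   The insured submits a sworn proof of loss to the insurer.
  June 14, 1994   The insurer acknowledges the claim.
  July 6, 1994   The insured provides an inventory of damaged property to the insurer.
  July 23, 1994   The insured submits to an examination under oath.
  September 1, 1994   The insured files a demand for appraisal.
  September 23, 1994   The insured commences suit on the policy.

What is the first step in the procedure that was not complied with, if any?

Step 1: 10 days after April 10, 1994 (when the loss occurs) is April 20, 1994; completed April 11, 1994, before the deadline.
Step 2: the window is 15–60 days after April 10, 1994 (when the loss occurs), so April 25, 1994 through June 9, 1994; done May 24, 1994, which is between those dates.
Step 3: the window is 14–44 days after May 24, 1994 (when the sworn proof of loss is submitted), so June 7, 1994 through July 7, 1994; done July 6, 1994 — within the window.
Step 4: 14 days after July 6, 1994 (when the supporting inventory is provided) is July 20, 1994; not done until July 23, 1994, 3 days after the deadline.
The procedure was therefore not followed at step 4.

Step 4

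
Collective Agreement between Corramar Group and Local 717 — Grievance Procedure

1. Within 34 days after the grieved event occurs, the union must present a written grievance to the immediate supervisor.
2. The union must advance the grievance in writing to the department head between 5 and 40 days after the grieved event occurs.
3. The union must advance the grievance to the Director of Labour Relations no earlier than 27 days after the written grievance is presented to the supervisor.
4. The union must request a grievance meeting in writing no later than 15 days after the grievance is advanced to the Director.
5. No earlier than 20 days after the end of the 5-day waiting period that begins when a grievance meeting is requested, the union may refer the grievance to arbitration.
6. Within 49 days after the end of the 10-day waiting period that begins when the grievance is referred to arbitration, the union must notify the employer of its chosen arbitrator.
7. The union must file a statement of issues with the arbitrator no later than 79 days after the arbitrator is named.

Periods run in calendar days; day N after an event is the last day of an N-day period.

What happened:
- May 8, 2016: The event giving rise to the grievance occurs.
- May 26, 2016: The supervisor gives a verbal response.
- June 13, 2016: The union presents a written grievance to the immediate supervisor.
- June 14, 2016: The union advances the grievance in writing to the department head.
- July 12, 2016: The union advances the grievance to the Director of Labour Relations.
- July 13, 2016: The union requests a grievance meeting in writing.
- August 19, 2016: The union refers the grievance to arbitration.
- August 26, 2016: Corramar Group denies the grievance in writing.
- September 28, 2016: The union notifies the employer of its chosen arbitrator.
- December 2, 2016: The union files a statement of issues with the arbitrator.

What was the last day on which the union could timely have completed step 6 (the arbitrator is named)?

October 17, 2016

The grievance is referred to arbitration on August 19, 2016; the 10-day waiting period therefore ends August 29, 2016, and step 6 runs from that date. 49 days after August 29, 2016 is October 17, 2016.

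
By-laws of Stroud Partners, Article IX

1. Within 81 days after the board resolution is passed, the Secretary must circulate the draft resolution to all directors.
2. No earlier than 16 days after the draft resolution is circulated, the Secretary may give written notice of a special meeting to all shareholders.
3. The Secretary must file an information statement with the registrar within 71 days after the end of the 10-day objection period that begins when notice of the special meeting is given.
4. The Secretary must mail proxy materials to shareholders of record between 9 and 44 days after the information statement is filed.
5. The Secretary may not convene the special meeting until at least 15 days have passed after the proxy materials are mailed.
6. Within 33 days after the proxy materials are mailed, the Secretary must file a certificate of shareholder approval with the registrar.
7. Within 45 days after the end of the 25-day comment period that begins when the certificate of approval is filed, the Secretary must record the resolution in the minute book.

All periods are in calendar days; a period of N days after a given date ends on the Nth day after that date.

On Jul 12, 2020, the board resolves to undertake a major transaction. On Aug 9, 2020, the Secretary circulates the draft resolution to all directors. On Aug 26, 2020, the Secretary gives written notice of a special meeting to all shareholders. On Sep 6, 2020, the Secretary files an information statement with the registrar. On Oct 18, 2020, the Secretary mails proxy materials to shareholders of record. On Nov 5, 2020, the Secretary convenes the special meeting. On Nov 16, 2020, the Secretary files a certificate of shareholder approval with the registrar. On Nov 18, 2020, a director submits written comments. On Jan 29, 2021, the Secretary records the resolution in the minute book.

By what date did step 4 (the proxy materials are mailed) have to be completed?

Step 4 runs from Sep 6, 2020, when the information statement is filed. The window is 9–44 days after Sep 6, 2020; it closes on Oct 20, 2020.

Oct 20, 2020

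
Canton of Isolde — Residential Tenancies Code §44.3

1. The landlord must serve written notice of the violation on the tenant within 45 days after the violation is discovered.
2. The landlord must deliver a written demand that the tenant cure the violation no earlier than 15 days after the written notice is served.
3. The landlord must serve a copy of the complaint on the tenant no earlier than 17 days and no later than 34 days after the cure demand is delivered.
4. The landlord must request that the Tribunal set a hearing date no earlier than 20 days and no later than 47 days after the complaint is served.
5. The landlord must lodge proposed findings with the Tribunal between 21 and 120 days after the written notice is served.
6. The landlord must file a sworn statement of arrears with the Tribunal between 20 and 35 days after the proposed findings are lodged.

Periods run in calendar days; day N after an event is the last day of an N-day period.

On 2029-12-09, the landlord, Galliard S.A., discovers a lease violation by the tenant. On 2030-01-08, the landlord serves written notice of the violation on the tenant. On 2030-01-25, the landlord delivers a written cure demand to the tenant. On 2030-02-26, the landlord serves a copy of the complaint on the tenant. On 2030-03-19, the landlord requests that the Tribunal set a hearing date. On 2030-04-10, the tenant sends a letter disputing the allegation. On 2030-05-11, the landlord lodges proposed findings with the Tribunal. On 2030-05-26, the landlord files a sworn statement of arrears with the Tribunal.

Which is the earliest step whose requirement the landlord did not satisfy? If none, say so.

Step 1 — counting 45 days from 2029-12-09 (when the violation is discovered) gives a deadline of 2030-01-23; completed 2030-01-08, before the deadline.
Step 2 — must wait 15 days from 2030-01-08 (when the written notice is served), so not before 2030-01-23; done 2030-01-25, after the minimum wait.
Step 3 — 17 and 34 days from 2030-01-25 (when the cure demand is delivered) are 2030-02-11 and 2030-02-28 respectively; done 2030-02-26 — within the window.
Step 4 — 20 and 47 days from 2030-02-26 (when the complaint is served) are 2030-03-18 and 2030-04-14 respectively; done 2030-03-19, which is between those dates.
Step 5 — 21 and 120 days from 2030-01-08 (when the written notice is served) are 2030-01-29 and 2030-05-08 respectively; done 2030-05-11 — 3 days after the window closed.
The analysis stops there.

Step 5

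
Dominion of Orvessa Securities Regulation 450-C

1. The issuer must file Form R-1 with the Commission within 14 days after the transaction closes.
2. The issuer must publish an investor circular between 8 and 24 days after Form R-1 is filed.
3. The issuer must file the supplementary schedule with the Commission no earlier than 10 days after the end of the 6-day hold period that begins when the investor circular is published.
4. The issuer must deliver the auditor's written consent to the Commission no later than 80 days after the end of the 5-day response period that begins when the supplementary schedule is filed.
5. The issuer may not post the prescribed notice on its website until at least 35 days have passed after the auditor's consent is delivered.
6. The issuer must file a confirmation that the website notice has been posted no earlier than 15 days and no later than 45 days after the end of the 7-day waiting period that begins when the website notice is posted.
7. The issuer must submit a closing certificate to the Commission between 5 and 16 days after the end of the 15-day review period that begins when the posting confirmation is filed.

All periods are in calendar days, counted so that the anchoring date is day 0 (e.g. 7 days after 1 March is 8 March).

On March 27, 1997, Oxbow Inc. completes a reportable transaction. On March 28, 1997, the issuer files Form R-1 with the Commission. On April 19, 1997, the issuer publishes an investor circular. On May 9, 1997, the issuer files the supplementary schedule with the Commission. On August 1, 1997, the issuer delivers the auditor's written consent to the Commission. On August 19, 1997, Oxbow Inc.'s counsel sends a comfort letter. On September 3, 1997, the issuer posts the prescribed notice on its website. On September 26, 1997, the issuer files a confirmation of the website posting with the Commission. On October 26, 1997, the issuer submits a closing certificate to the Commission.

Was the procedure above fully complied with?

No

Step 1: 14 days after March 27, 1997 (when the transaction closes) is April 10, 1997; March 28, 1997 is within that limit.
Step 2: the window is 8–24 days after March 28, 1997 (when Form R-1 is filed), so April 5, 1997 through April 21, 1997; done April 19, 1997 — within the window.
Step 3: the earliest permitted date is 10 days after April 25, 1997 (end of the 6-day hold period, which began when the investor circular is published on April 19, 1997), i.e. May 5, 1997; May 9, 1997 is on or after that date.
Step 4: 80 days after May 14, 1997 (end of the 5-day response period, which began when the supplementary schedule is filed on May 9, 1997) is August 2, 1997; August 1, 1997 is within that limit.
Step 5: the earliest permitted date is 35 days after August 1, 1997 (when the auditor's consent is delivered), i.e. September 5, 1997; acted on September 3, 1997, 2 days prematurely.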